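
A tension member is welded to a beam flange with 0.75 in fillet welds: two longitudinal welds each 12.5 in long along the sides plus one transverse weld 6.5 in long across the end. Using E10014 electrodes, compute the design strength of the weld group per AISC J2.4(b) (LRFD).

φR_n ≈ 752 kip

E100XX → F_EXX = 100 ksi.
t_e = 0.707 × 0.75 = 0.5302 in.
R_nwl = 0.6 × 100 × 0.5302 × 25 = 795.4 kip (longitudinal, 2 welds).
R_nwt = 0.6 × 100 × 0.5302 × 6.5 = 206.8 kip (transverse, base value).
(i) R_nwl + R_nwt = 1002 kip; (ii) 0.85 R_nwl + 1.5 R_nwt = 986.3 kip.
R_n = max = 1002 kip [governs: (i)]; φR_n = 751.6 kip.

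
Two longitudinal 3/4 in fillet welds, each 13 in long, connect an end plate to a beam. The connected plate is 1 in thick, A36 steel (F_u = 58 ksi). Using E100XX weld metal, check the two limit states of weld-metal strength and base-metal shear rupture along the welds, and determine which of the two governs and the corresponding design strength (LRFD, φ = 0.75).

E100XX → F_EXX = 100 ksi.
t_e = 0.707 × 0.75 = 0.5302 in; L = 26 in.
Weld metal: φR_n = 0.75 × 0.6 × 100 × 0.5302 × 26 = 620.4 kips.
Base metal (shear rupture): φR_n = 0.75 × 0.6 × 58 × 1 × 26 = 678.6 kips.
Governing: weld metal.

φR_n ≈ 620 kips (weld metal governs)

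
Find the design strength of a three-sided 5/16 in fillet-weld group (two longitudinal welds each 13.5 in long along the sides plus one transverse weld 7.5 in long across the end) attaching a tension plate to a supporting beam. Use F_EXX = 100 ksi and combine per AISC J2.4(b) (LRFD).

φR_n ≈ 343 kips

t_e = 0.707 × 0.3125 = 0.2209 in.
R_nwl = 0.6 × 100 × 0.2209 × 27 = 357.9 kips (longitudinal, 2 welds).
R_nwt = 0.6 × 100 × 0.2209 × 7.5 = 99.42 kips (transverse, base value).
(i) R_nwl + R_nwt = 457.3 kips; (ii) 0.85 R_nwl + 1.5 R_nwt = 453.4 kips.
R_n = max = 457.3 kips [governs: (i)]; φR_n = 343 kips.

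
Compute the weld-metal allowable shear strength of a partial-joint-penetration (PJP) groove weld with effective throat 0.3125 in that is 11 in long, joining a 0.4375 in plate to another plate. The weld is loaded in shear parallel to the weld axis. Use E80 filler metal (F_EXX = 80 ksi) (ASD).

R_n/Ω ≈ 82.5 kips

Effective throat (given) t_e = 0.3125 in.
A_we = 0.3125 × 11 = 3.438 in².
F_nw = 0.6 F_EXX = 48 ksi.
R_n/Ω = (48 × 3.438) / 2.0 = 82.5 kips.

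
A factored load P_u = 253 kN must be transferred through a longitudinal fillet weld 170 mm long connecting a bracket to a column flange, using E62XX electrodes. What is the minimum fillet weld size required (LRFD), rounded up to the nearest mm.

E62XX → F_EXX = 620 MPa.
Total weld length L = 170 mm.
Required throat t_e = P_u / (φ × 0.6 F_EXX × L) = 253 / (0.75 × 0.6 × 620 × 170 × 10⁻³) = 5.334 mm.
Required leg w = t_e / 0.707 = 7.545 mm → use 8 mm.

w = 8 mm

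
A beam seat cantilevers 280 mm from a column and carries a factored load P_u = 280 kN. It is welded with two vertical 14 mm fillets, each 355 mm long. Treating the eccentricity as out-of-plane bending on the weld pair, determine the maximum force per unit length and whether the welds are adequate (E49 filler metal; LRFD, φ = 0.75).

E49XX → F_EXX = 490 MPa.
L_w = 2 × 355 = 710 mm; section modulus (unit throat) S = 2 × L²/6 = 42010 mm².
Direct shear f_v = P/L_w = 280×10³/710 = 394.4 N/mm.
Moment M = P × e = 280×10³ × 280 = 78400000 N·mm; bending f_b = M/S = 1866 N/mm.
f_max = √(f_v² + f_b²) = √(394.4² + 1866²) = 1908 N/mm.
φr_n = 0.75 × 0.6 × 490 × (0.707 × 14) = 2183 N/mm → adequate.

f_max ≈ 1910 N/mm; adequate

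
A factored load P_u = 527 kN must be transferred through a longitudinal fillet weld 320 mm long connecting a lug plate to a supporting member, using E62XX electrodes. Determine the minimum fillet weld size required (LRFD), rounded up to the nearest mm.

w = 9 mm

E62XX → F_EXX = 620 MPa.
Total weld length L = 320 mm.
Required throat t_e = P_u / (φ × 0.6 F_EXX × L) = 527 / (0.75 × 0.6 × 620 × 320 × 10⁻³) = 5.903 mm.
Required leg w = t_e / 0.707 = 8.349 mm → use 9 mm.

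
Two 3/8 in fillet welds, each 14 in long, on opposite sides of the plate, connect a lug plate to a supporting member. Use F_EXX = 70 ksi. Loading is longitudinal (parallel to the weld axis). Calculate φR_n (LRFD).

φR_n ≈ 234 kips

Effective throat t_e = 0.707 × 0.375 = 0.2651 in.
Total length L = 28 in; A_we = 0.2651 × 28 = 7.423 in².
F_nw = 0.6 F_EXX = 0.6 × 70 = 42 ksi.
φR_n = 0.75 × 42 × 7.423 = 233.8 kips.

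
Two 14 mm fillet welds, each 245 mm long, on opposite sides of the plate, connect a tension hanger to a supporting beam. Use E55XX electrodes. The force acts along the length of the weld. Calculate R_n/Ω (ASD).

R_n/Ω ≈ 800 kN

E55XX → F_EXX = 550 MPa.
Effective throat t_e = 0.707 × 14 = 9.898 mm.
Total length L = 490 mm; A_we = 9.898 × 490 = 4850 mm².
F_nw = 0.6 F_EXX = 0.6 × 550 = 330 MPa.
R_n = 330 × 4850 × 10⁻³ = 1601 kN; R_n/Ω = 1601/2.0 = 800.3 kN.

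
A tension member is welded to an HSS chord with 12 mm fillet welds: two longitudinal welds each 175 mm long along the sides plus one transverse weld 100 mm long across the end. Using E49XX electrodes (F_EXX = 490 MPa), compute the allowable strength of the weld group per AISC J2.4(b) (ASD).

R_n/Ω ≈ 561 kN

t_e = 0.707 × 12 = 8.484 mm.
R_nwl = 0.6 × 490 × 8.484 × 350 × 10⁻³ = 873 kN (longitudinal, 2 welds).
R_nwt = 0.6 × 490 × 8.484 × 100 × 10⁻³ = 249.4 kN (transverse, base value).
(i) R_nwl + R_nwt = 1122 kN; (ii) 0.85 R_nwl + 1.5 R_nwt = 1116 kN.
R_n = max = 1122 kN [governs: (i)]; R_n/Ω = 561.2 kN.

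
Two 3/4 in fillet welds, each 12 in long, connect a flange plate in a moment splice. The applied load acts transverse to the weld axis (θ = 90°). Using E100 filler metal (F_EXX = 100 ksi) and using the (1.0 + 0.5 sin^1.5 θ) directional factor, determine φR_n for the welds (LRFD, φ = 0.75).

φR_n ≈ 859 kips

t_e = 0.707 × 0.75 = 0.5302 in; A_we = 0.5302 × 24 = 12.73 in².
Directional factor: 1.0 + 0.5 sin^1.5(90°) = 1.5.
F_nw = 0.6 × 100 × 1.5 = 90 ksi.
φR_n = 0.75 × 90 × 12.73 = 859 kips.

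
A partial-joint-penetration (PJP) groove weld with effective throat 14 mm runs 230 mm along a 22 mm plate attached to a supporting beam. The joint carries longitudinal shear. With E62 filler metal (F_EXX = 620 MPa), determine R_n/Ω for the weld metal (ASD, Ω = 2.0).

Effective throat (given) t_e = 14 mm.
A_we = 14 × 230 = 3220 mm².
F_nw = 0.6 F_EXX = 372 MPa.
R_n/Ω = (372 × 3220) / 2.0 × 10⁻³ = 598.9 kN.

R_n/Ω ≈ 599 kN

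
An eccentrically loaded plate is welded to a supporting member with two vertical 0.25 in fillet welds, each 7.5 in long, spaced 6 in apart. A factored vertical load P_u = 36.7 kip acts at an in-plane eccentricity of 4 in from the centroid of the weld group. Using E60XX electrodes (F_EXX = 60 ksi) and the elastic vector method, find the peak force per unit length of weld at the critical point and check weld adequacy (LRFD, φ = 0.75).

f_max ≈ 5.32 kip/in; NOT adequate

Total weld length L_w = 15 in. Treat welds as unit-width lines.
Polar moment about centroid: J = 2[d³/12 + d(b/2)²] = 2[7.5³/12 + 7.5×3²] = 205.3 in³.
Direct shear f_v = P/L_w = 36.7 / 15 = 2.447 kip/in (vertical).
Torsion M = P·e = 36.7 × 4 = 146.8 kip·in.
Critical point at (x, y) = (3, 3.75) from centroid. f_tx = M·y/J = 2.681 kip/in; f_ty = M·x/J = 2.145 kip/in.
Resultant f_max = √[f_tx² + (f_v + f_ty)²] = √[2.681² + (2.447 + 2.145)²] = 5.317 kip/in.
Capacity per unit length: φr_n = 0.75 × 0.6 × 60 × (0.707 × 0.25) = 4.772 kip/in.
5.317 > 4.772 → NOT adequate.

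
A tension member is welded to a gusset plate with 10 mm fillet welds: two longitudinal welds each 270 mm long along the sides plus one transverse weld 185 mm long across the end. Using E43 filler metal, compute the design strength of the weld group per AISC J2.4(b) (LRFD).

E43XX → F_EXX = 430 MPa.
t_e = 0.707 × 10 = 7.07 mm.
R_nwl = 0.6 × 430 × 7.07 × 540 × 10⁻³ = 985 kN (longitudinal, 2 welds).
R_nwt = 0.6 × 430 × 7.07 × 185 × 10⁻³ = 337.5 kN (transverse, base value).
(i) R_nwl + R_nwt = 1322 kN; (ii) 0.85 R_nwl + 1.5 R_nwt = 1343 kN.
R_n = max = 1343 kN [governs: (ii)]; φR_n = 1008 kN.

φR_n ≈ 1010 kN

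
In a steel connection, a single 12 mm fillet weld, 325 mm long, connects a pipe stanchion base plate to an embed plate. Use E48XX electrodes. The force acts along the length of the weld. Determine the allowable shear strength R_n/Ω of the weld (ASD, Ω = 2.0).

R_n/Ω ≈ 397 kN

E48XX → F_EXX = 480 MPa.
Effective throat t_e = 0.707 × 12 = 8.484 mm.
Total length L = 325 mm; A_we = 8.484 × 325 = 2757 mm².
F_nw = 0.6 F_EXX = 0.6 × 480 = 288 MPa.
R_n = 288 × 2757 × 10⁻³ = 794.1 kN; R_n/Ω = 794.1/2.0 = 397.1 kN.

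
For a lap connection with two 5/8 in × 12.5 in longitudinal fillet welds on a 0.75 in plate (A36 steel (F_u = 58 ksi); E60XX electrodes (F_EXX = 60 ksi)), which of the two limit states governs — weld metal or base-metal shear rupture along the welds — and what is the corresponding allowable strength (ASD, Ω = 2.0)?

R_n/Ω ≈ 199 kips (weld metal governs)

t_e = 0.707 × 0.625 = 0.4419 in; L = 25 in.
Weld metal: R_n/Ω = (1/2.0) × 0.6 × 60 × 0.4419 × 25 = 198.8 kips.
Base metal (shear rupture): R_n/Ω = (1/2.0) × 0.6 × 58 × 0.75 × 25 = 326.2 kips.
Governing: weld metal.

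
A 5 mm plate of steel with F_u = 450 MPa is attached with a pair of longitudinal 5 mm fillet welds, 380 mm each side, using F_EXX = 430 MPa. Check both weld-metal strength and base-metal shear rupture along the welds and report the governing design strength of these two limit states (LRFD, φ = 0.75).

φR_n ≈ 520 kN (weld metal governs)

t_e = 0.707 × 5 = 3.535 mm; L = 760 mm.
Weld metal: φR_n = 0.75 × 0.6 × 430 × 3.535 × 760 × 10⁻³ = 519.9 kN.
Base metal (shear rupture): φR_n = 0.75 × 0.6 × 450 × 5 × 760 × 10⁻³ = 769.5 kN.
Governing: weld metal.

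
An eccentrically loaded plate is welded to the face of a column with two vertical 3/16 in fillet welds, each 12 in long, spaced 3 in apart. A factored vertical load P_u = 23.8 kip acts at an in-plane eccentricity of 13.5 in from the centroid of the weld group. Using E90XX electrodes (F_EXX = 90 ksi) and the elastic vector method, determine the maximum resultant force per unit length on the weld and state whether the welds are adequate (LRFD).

Total weld length L_w = 24 in. Treat welds as unit-width lines.
Polar moment about centroid: J = 2[d³/12 + d(b/2)²] = 2[12³/12 + 12×1.5²] = 342 in³.
Direct shear f_v = P/L_w = 23.8 / 24 = 0.9917 kip/in (vertical).
Torsion M = P·e = 23.8 × 13.5 = 321.3 kip·in.
Critical point at (x, y) = (1.5, 6) from centroid. f_tx = M·y/J = 5.637 kip/in; f_ty = M·x/J = 1.409 kip/in.
Resultant f_max = √[f_tx² + (f_v + f_ty)²] = √[5.637² + (0.9917 + 1.409)²] = 6.127 kip/in.
Capacity per unit length: φr_n = 0.75 × 0.6 × 90 × (0.707 × 0.1875) = 5.369 kip/in.
6.127 > 5.369 → NOT adequate.

f_max ≈ 6.13 kip/in; NOT adequate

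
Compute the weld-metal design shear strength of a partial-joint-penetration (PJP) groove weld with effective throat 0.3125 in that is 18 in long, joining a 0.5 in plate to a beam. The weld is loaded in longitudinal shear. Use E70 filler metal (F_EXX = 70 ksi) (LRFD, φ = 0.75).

φR_n ≈ 177 kips

Effective throat (given) t_e = 0.3125 in.
A_we = 0.3125 × 18 = 5.625 in².
F_nw = 0.6 F_EXX = 42 ksi.
φR_n = 0.75 × 42 × 5.625 = 177.2 kips.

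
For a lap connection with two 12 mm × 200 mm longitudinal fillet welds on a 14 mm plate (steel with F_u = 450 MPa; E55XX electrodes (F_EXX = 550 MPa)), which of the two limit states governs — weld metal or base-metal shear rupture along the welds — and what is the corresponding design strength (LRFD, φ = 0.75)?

φR_n ≈ 840 kN (weld metal governs)

t_e = 0.707 × 12 = 8.484 mm; L = 400 mm.
Weld metal: φR_n = 0.75 × 0.6 × 550 × 8.484 × 400 × 10⁻³ = 839.9 kN.
Base metal (shear rupture): φR_n = 0.75 × 0.6 × 450 × 14 × 400 × 10⁻³ = 1134 kN.
Governing: weld metal.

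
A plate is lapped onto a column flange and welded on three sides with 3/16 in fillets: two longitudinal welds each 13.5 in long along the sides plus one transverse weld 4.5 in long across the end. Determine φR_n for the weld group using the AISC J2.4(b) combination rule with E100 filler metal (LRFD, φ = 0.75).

φR_n ≈ 188 kip

E100XX → F_EXX = 100 ksi.
t_e = 0.707 × 0.1875 = 0.1326 in.
R_nwl = 0.6 × 100 × 0.1326 × 27 = 214.8 kip (longitudinal, 2 welds).
R_nwt = 0.6 × 100 × 0.1326 × 4.5 = 35.79 kip (transverse, base value).
(i) R_nwl + R_nwt = 250.5 kip; (ii) 0.85 R_nwl + 1.5 R_nwt = 236.2 kip.
R_n = max = 250.5 kip [governs: (i)]; φR_n = 187.9 kip.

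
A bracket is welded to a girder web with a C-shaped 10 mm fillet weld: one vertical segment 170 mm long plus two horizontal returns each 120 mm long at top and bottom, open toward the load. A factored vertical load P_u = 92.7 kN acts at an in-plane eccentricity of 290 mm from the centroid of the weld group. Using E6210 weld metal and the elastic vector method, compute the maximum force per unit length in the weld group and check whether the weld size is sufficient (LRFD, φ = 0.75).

E62XX → F_EXX = 620 MPa.
Total weld length L_w = 410 mm. Treat welds as unit-width lines.
Centroid: x̄ = 2×120×60 / 410 = 35.12 mm from the vertical weld.
Polar moment about centroid: J = I_x + I_y = [170³/12 + 2×120×85²] + [170×35.12² + 2(120³/12 + 120×24.88²)] = 2790000 mm³.
Direct shear f_v = P/L_w = 92.7×10³ / 410 = 226.1 N/mm (vertical).
Torsion M = P·e = 92.7×10³ × 290 = 26883000 N·mm.
Critical point at (x, y) = (84.88, 85) from centroid. f_tx = M·y/J = 819.1 N/mm; f_ty = M·x/J = 817.9 N/mm.
Resultant f_max = √[f_tx² + (f_v + f_ty)²] = √[819.1² + (226.1 + 817.9)²] = 1327 N/mm.
Capacity per unit length: φr_n = 0.75 × 0.6 × 620 × (0.707 × 10) = 1973 N/mm.
1327 ≤ 1973 → adequate.

f_max ≈ 1330 N/mm; adequate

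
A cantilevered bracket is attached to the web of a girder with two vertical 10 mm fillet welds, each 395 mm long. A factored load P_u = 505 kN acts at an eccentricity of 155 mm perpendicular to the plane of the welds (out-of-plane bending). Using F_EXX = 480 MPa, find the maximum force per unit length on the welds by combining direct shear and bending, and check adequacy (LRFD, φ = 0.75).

f_max ≈ 1640 N/mm; NOT adequate

L_w = 2 × 395 = 790 mm; section modulus (unit throat) S = 2 × L²/6 = 52010 mm².
Direct shear f_v = P/L_w = 505×10³/790 = 639.2 N/mm.
Moment M = P × e = 505×10³ × 155 = 78275000 N·mm; bending f_b = M/S = 1505 N/mm.
f_max = √(f_v² + f_b²) = √(639.2² + 1505²) = 1635 N/mm.
φr_n = 0.75 × 0.6 × 480 × (0.707 × 10) = 1527 N/mm → NOT adequate.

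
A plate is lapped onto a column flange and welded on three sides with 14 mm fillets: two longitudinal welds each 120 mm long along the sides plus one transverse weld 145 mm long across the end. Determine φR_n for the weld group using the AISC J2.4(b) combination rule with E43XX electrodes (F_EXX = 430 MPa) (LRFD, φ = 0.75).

φR_n ≈ 807 kN

t_e = 0.707 × 14 = 9.898 mm.
R_nwl = 0.6 × 430 × 9.898 × 240 × 10⁻³ = 612.9 kN (longitudinal, 2 welds).
R_nwt = 0.6 × 430 × 9.898 × 145 × 10⁻³ = 370.3 kN (transverse, base value).
(i) R_nwl + R_nwt = 983.2 kN; (ii) 0.85 R_nwl + 1.5 R_nwt = 1076 kN.
R_n = max = 1076 kN [governs: (ii)]; φR_n = 807.3 kN.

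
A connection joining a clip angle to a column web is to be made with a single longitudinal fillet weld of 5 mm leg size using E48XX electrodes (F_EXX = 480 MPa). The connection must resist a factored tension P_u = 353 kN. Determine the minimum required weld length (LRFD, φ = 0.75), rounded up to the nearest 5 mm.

L = 465 mm

Throat t_e = 0.707 × 5 = 3.535 mm.
φr_n = 0.75 × 0.6 × 480 × 3.535 × 10⁻³ = 0.7636 kN/mm.
L_req = P_u / φr_n = 353 / 0.7636 = 462.3 mm total.
Round up → use L = 465 mm.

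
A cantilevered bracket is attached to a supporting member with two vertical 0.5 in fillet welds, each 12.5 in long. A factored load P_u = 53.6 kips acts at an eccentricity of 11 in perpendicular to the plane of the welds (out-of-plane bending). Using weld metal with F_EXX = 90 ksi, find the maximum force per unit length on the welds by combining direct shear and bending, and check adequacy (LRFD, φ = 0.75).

f_max ≈ 11.5 kip/in; adequate

L_w = 2 × 12.5 = 25 in; section modulus (unit throat) S = 2 × L²/6 = 52.08 in².
Direct shear f_v = P/L_w = 53.6/25 = 2.144 kip/in.
Moment M = P × e = 53.6 × 11 = 589.6 kip·in; bending f_b = M/S = 11.32 kip/in.
f_max = √(f_v² + f_b²) = √(2.144² + 11.32²) = 11.52 kip/in.
φr_n = 0.75 × 0.6 × 90 × (0.707 × 0.5) = 14.32 kip/in → adequate.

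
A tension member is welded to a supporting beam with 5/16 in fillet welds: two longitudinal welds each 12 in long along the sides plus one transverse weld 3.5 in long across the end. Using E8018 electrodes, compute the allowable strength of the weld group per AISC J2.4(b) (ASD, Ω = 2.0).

E80XX → F_EXX = 80 ksi.
t_e = 0.707 × 0.3125 = 0.2209 in.
R_nwl = 0.6 × 80 × 0.2209 × 24 = 254.5 kips (longitudinal, 2 welds).
R_nwt = 0.6 × 80 × 0.2209 × 3.5 = 37.12 kips (transverse, base value).
(i) R_nwl + R_nwt = 291.6 kips; (ii) 0.85 R_nwl + 1.5 R_nwt = 272 kips.
R_n = max = 291.6 kips [governs: (i)]; R_n/Ω = 145.8 kips.

R_n/Ω ≈ 146 kips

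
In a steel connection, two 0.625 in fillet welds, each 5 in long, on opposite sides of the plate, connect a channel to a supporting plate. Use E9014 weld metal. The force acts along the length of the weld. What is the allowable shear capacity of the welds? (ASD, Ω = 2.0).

E90XX → F_EXX = 90 ksi.
Effective throat t_e = 0.707 × 0.625 = 0.4419 in.
Total length L = 10 in; A_we = 0.4419 × 10 = 4.419 in².
F_nw = 0.6 F_EXX = 0.6 × 90 = 54 ksi.
R_n = 54 × 4.419 = 238.6 kip; R_n/Ω = 238.6/2.0 = 119.3 kip.

R_n/Ω ≈ 119 kip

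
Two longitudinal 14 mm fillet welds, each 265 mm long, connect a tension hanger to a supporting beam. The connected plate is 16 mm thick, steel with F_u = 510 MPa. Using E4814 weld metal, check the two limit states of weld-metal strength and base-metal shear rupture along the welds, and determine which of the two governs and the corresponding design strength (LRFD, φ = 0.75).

E48XX → F_EXX = 480 MPa.
t_e = 0.707 × 14 = 9.898 mm; L = 530 mm.
Weld metal: φR_n = 0.75 × 0.6 × 480 × 9.898 × 530 × 10⁻³ = 1133 kN.
Base metal (shear rupture): φR_n = 0.75 × 0.6 × 510 × 16 × 530 × 10⁻³ = 1946 kN.
Governing: weld metal.

φR_n ≈ 1130 kN (weld metal governs)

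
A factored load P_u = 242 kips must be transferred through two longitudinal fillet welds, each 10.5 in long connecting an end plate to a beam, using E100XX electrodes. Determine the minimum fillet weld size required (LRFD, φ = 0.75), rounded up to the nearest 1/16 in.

w = 3/8 in

E100XX → F_EXX = 100 ksi.
Total weld length L = 21 in.
Required throat t_e = P_u / (φ × 0.6 F_EXX × L) = 242 / (0.75 × 0.6 × 100 × 21) = 0.2561 in.
Required leg w = t_e / 0.707 = 0.3622 in → use 3/8 in.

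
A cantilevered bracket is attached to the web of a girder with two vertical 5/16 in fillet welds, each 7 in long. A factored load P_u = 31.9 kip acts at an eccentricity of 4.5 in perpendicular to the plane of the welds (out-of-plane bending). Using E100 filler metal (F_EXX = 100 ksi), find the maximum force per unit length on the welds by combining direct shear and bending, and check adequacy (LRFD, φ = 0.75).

f_max ≈ 9.08 kip/in; adequate

L_w = 2 × 7 = 14 in; section modulus (unit throat) S = 2 × L²/6 = 16.33 in².
Direct shear f_v = P/L_w = 31.9/14 = 2.279 kip/in.
Moment M = P × e = 31.9 × 4.5 = 143.55 kip·in; bending f_b = M/S = 8.789 kip/in.
f_max = √(f_v² + f_b²) = √(2.279² + 8.789²) = 9.079 kip/in.
φr_n = 0.75 × 0.6 × 100 × (0.707 × 0.3125) = 9.942 kip/in → adequate.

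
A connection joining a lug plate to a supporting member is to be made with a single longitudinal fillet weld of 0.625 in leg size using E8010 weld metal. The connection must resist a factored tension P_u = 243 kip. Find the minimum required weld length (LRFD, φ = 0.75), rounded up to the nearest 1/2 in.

E80XX → F_EXX = 80 ksi.
Throat t_e = 0.707 × 0.625 = 0.4419 in.
φr_n = 0.75 × 0.6 × 80 × 0.4419 = 15.91 kip/in.
L_req = P_u / φr_n = 243 / 15.91 = 15.28 in total.
Round up → use L = 15.5 in.

L = 15.5 in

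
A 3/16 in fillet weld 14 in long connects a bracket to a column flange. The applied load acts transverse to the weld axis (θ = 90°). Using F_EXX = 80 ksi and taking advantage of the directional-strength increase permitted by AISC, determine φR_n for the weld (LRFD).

t_e = 0.707 × 0.1875 = 0.1326 in; A_we = 0.1326 × 14 = 1.856 in².
Directional factor: 1.0 + 0.5 sin^1.5(90°) = 1.5.
F_nw = 0.6 × 80 × 1.5 = 72 ksi.
φR_n = 0.75 × 72 × 1.856 = 100.2 kips.

φR_n ≈ 100 kips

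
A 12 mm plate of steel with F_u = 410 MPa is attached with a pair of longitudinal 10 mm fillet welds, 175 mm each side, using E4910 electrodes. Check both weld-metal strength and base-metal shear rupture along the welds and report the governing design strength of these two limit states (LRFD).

E49XX → F_EXX = 490 MPa.
t_e = 0.707 × 10 = 7.07 mm; L = 350 mm.
Weld metal: φR_n = 0.75 × 0.6 × 490 × 7.07 × 350 × 10⁻³ = 545.6 kN.
Base metal (shear rupture): φR_n = 0.75 × 0.6 × 410 × 12 × 350 × 10⁻³ = 774.9 kN.
Governing: weld metal.

φR_n ≈ 546 kN (weld metal governs)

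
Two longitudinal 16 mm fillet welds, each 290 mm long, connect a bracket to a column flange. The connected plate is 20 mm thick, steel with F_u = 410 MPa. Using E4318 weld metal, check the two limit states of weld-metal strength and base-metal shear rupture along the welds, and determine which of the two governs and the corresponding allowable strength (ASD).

R_n/Ω ≈ 846 kN (weld metal governs)

E43XX → F_EXX = 430 MPa.
t_e = 0.707 × 16 = 11.31 mm; L = 580 mm.
Weld metal: R_n/Ω = (1/2.0) × 0.6 × 430 × 11.31 × 580 × 10⁻³ = 846.4 kN.
Base metal (shear rupture): R_n/Ω = (1/2.0) × 0.6 × 410 × 20 × 580 × 10⁻³ = 1427 kN.
Governing: weld metal.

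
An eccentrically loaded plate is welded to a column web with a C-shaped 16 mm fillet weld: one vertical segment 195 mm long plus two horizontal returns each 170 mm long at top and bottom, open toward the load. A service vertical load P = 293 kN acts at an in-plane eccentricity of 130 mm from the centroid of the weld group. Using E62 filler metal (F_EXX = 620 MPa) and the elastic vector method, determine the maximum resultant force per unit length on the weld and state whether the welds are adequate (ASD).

f_max ≈ 1500 N/mm; adequate

Total weld length L_w = 535 mm. Treat welds as unit-width lines.
Centroid: x̄ = 2×170×85 / 535 = 54.02 mm from the vertical weld.
Polar moment about centroid: J = I_x + I_y = [195³/12 + 2×170×97.5²] + [195×54.02² + 2(170³/12 + 170×30.98²)] = 5564000 mm³.
Direct shear f_v = P/L_w = 293×10³ / 535 = 547.7 N/mm (vertical).
Torsion M = P·e = 293×10³ × 130 = 38090000 N·mm.
Critical point at (x, y) = (116, 97.5) from centroid. f_tx = M·y/J = 667.4 N/mm; f_ty = M·x/J = 794 N/mm.
Resultant f_max = √[f_tx² + (f_v + f_ty)²] = √[667.4² + (547.7 + 794)²] = 1498 N/mm.
Capacity per unit length: r_n/Ω = (1/2.0) × 0.6 × 620 × (0.707 × 16) = 2104 N/mm.
1498 ≤ 2104 → adequate.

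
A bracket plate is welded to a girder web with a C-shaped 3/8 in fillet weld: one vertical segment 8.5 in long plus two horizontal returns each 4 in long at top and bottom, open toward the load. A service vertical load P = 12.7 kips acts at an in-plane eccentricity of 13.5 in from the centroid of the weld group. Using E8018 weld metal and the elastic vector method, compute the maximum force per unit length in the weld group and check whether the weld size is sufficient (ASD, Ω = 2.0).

E80XX → F_EXX = 80 ksi.
Total weld length L_w = 16.5 in. Treat welds as unit-width lines.
Centroid: x̄ = 2×4×2 / 16.5 = 0.9697 in from the vertical weld.
Polar moment about centroid: J = I_x + I_y = [8.5³/12 + 2×4×4.25²] + [8.5×0.9697² + 2(4³/12 + 4×1.03²)] = 222.8 in³.
Direct shear f_v = P/L_w = 12.7 / 16.5 = 0.7697 kip/in (vertical).
Torsion M = P·e = 12.7 × 13.5 = 171.45 kip·in.
Critical point at (x, y) = (3.03, 4.25) from centroid. f_tx = M·y/J = 3.27 kip/in; f_ty = M·x/J = 2.332 kip/in.
Resultant f_max = √[f_tx² + (f_v + f_ty)²] = √[3.27² + (0.7697 + 2.332)²] = 4.507 kip/in.
Capacity per unit length: r_n/Ω = (1/2.0) × 0.6 × 80 × (0.707 × 0.375) = 6.363 kip/in.
4.507 ≤ 6.363 → adequate.

f_max ≈ 4.51 kip/in; adequate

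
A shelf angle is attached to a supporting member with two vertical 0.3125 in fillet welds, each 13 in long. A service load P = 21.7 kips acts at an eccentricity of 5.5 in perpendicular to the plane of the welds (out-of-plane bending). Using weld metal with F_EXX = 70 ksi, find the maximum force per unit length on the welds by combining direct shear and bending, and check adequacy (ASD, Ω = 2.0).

L_w = 2 × 13 = 26 in; section modulus (unit throat) S = 2 × L²/6 = 56.33 in².
Direct shear f_v = P/L_w = 21.7/26 = 0.8346 kip/in.
Moment M = P × e = 21.7 × 5.5 = 119.35 kip·in; bending f_b = M/S = 2.119 kip/in.
f_max = √(f_v² + f_b²) = √(0.8346² + 2.119²) = 2.277 kip/in.
r_n/Ω = (1/2.0) × 0.6 × 70 × (0.707 × 0.3125) = 4.64 kip/in → adequate.

f_max ≈ 2.28 kip/in; adequate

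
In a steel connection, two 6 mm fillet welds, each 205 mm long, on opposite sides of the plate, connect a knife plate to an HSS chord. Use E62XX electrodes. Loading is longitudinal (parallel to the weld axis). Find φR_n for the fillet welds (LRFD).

φR_n ≈ 485 kN

E62XX → F_EXX = 620 MPa.
Effective throat t_e = 0.707 × 6 = 4.242 mm.
Total length L = 410 mm; A_we = 4.242 × 410 = 1739 mm².
F_nw = 0.6 F_EXX = 0.6 × 620 = 372 MPa.
φR_n = 0.75 × 372 × 1739 × 10⁻³ = 485.2 kN.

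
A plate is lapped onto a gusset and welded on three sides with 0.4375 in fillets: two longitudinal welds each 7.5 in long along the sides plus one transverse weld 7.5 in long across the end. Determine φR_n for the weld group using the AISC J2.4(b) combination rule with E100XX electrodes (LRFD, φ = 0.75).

E100XX → F_EXX = 100 ksi.
t_e = 0.707 × 0.4375 = 0.3093 in.
R_nwl = 0.6 × 100 × 0.3093 × 15 = 278.4 kip (longitudinal, 2 welds).
R_nwt = 0.6 × 100 × 0.3093 × 7.5 = 139.2 kip (transverse, base value).
(i) R_nwl + R_nwt = 417.6 kip; (ii) 0.85 R_nwl + 1.5 R_nwt = 445.4 kip.
R_n = max = 445.4 kip [governs: (ii)]; φR_n = 334.1 kip.

φR_n ≈ 334 kip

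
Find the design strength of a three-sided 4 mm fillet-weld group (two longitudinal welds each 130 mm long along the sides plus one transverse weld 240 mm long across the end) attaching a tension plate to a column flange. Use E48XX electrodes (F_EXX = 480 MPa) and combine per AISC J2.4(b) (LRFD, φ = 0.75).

φR_n ≈ 355 kN

t_e = 0.707 × 4 = 2.828 mm.
R_nwl = 0.6 × 480 × 2.828 × 260 × 10⁻³ = 211.8 kN (longitudinal, 2 welds).
R_nwt = 0.6 × 480 × 2.828 × 240 × 10⁻³ = 195.5 kN (transverse, base value).
(i) R_nwl + R_nwt = 407.2 kN; (ii) 0.85 R_nwl + 1.5 R_nwt = 473.2 kN.
R_n = max = 473.2 kN [governs: (ii)]; φR_n = 354.9 kN.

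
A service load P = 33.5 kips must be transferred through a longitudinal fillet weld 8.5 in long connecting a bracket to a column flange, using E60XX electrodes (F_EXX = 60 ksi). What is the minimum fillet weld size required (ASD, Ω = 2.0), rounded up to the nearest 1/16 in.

w = 5/16 in

Total weld length L = 8.5 in.
Required throat t_e = P × Ω / (0.6 F_EXX × L) = 33.5 × 2.0 / (0.6 × 60 × 8.5) = 0.219 in.
Required leg w = t_e / 0.707 = 0.3097 in → use 5/16 in.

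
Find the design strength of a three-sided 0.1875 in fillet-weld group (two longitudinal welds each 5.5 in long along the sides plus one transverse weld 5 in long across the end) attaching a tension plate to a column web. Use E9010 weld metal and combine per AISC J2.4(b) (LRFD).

φR_n ≈ 90.5 kip

E90XX → F_EXX = 90 ksi.
t_e = 0.707 × 0.1875 = 0.1326 in.
R_nwl = 0.6 × 90 × 0.1326 × 11 = 78.74 kip (longitudinal, 2 welds).
R_nwt = 0.6 × 90 × 0.1326 × 5 = 35.79 kip (transverse, base value).
(i) R_nwl + R_nwt = 114.5 kip; (ii) 0.85 R_nwl + 1.5 R_nwt = 120.6 kip.
R_n = max = 120.6 kip [governs: (ii)]; φR_n = 90.46 kip.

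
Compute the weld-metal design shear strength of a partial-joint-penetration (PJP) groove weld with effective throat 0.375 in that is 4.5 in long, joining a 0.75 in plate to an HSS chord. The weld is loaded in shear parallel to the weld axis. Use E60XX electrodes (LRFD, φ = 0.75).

E60XX → F_EXX = 60 ksi.
Effective throat (given) t_e = 0.375 in.
A_we = 0.375 × 4.5 = 1.688 in².
F_nw = 0.6 F_EXX = 36 ksi.
φR_n = 0.75 × 36 × 1.688 = 45.56 kips.

φR_n ≈ 45.6 kips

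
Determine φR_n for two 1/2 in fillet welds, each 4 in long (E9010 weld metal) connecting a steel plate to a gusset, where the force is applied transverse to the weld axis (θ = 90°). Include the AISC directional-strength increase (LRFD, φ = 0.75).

E90XX → F_EXX = 90 ksi.
t_e = 0.707 × 0.5 = 0.3535 in; A_we = 0.3535 × 8 = 2.828 in².
Directional factor: 1.0 + 0.5 sin^1.5(90°) = 1.5.
F_nw = 0.6 × 90 × 1.5 = 81 ksi.
φR_n = 0.75 × 81 × 2.828 = 171.8 kips.

φR_n ≈ 172 kips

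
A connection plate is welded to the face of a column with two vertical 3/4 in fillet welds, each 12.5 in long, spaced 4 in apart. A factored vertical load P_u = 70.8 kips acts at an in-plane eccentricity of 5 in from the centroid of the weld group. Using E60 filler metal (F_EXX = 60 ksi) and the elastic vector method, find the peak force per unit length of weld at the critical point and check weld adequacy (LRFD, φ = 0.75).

Total weld length L_w = 25 in. Treat welds as unit-width lines.
Polar moment about centroid: J = 2[d³/12 + d(b/2)²] = 2[12.5³/12 + 12.5×2²] = 425.5 in³.
Direct shear f_v = P/L_w = 70.8 / 25 = 2.832 kip/in (vertical).
Torsion M = P·e = 70.8 × 5 = 354 kip·in.
Critical point at (x, y) = (2, 6.25) from centroid. f_tx = M·y/J = 5.2 kip/in; f_ty = M·x/J = 1.664 kip/in.
Resultant f_max = √[f_tx² + (f_v + f_ty)²] = √[5.2² + (2.832 + 1.664)²] = 6.874 kip/in.
Capacity per unit length: φr_n = 0.75 × 0.6 × 60 × (0.707 × 0.75) = 14.32 kip/in.
6.874 ≤ 14.32 → adequate.

f_max ≈ 6.87 kip/in; adequate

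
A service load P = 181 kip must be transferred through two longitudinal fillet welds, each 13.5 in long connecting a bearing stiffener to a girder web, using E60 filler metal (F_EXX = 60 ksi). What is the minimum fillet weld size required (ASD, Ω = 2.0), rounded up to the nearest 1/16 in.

w = 9/16 in

Total weld length L = 27 in.
Required throat t_e = P × Ω / (0.6 F_EXX × L) = 181 × 2.0 / (0.6 × 60 × 27) = 0.3724 in.
Required leg w = t_e / 0.707 = 0.5268 in → use 9/16 in.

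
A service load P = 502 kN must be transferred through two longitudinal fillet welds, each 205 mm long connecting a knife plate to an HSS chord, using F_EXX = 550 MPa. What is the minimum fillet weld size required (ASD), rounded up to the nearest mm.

Total weld length L = 410 mm.
Required throat t_e = P × Ω / (0.6 F_EXX × L) = 502 × 2.0 / (0.6 × 550 × 410 × 10⁻³) = 7.421 mm.
Required leg w = t_e / 0.707 = 10.5 mm → use 11 mm.

w = 11 mm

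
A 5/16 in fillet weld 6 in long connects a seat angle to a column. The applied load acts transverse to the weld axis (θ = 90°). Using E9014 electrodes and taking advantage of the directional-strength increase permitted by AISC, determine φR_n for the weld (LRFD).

φR_n ≈ 80.5 kip

E90XX → F_EXX = 90 ksi.
t_e = 0.707 × 0.3125 = 0.2209 in; A_we = 0.2209 × 6 = 1.326 in².
Directional factor: 1.0 + 0.5 sin^1.5(90°) = 1.5.
F_nw = 0.6 × 90 × 1.5 = 81 ksi.
φR_n = 0.75 × 81 × 1.326 = 80.53 kip.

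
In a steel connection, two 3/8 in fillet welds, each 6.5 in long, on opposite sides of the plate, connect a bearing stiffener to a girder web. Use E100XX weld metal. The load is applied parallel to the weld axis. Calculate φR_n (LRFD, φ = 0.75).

E100XX → F_EXX = 100 ksi.
Effective throat t_e = 0.707 × 0.375 = 0.2651 in.
Total length L = 13 in; A_we = 0.2651 × 13 = 3.447 in².
F_nw = 0.6 F_EXX = 0.6 × 100 = 60 ksi.
φR_n = 0.75 × 60 × 3.447 = 155.1 kips.

φR_n ≈ 155 kips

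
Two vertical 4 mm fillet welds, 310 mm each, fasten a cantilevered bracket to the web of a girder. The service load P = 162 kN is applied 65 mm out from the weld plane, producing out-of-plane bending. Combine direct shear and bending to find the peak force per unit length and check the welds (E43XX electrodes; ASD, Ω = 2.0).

f_max ≈ 420 N/mm; NOT adequate

E43XX → F_EXX = 430 MPa.
L_w = 2 × 310 = 620 mm; section modulus (unit throat) S = 2 × L²/6 = 32030 mm².
Direct shear f_v = P/L_w = 162×10³/620 = 261.3 N/mm.
Moment M = P × e = 162×10³ × 65 = 10530000 N·mm; bending f_b = M/S = 328.7 N/mm.
f_max = √(f_v² + f_b²) = √(261.3² + 328.7²) = 419.9 N/mm.
r_n/Ω = (1/2.0) × 0.6 × 430 × (0.707 × 4) = 364.8 N/mm → NOT adequate.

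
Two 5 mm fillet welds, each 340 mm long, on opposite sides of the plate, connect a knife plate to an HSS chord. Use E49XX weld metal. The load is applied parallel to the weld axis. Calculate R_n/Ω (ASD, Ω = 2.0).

E49XX → F_EXX = 490 MPa.
Effective throat t_e = 0.707 × 5 = 3.535 mm.
Total length L = 680 mm; A_we = 3.535 × 680 = 2404 mm².
F_nw = 0.6 F_EXX = 0.6 × 490 = 294 MPa.
R_n = 294 × 2404 × 10⁻³ = 706.7 kN; R_n/Ω = 706.7/2.0 = 353.4 kN.

R_n/Ω ≈ 353 kN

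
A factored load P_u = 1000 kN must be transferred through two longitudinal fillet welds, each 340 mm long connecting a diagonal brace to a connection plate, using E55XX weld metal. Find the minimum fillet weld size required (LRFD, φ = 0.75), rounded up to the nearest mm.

E55XX → F_EXX = 550 MPa.
Total weld length L = 680 mm.
Required throat t_e = P_u / (φ × 0.6 F_EXX × L) = 1000 / (0.75 × 0.6 × 550 × 680 × 10⁻³) = 5.942 mm.
Required leg w = t_e / 0.707 = 8.404 mm → use 9 mm.

w = 9 mm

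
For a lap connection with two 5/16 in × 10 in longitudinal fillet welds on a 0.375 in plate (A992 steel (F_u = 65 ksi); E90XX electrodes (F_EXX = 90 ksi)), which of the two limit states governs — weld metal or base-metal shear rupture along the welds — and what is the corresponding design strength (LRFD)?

t_e = 0.707 × 0.3125 = 0.2209 in; L = 20 in.
Weld metal: φR_n = 0.75 × 0.6 × 90 × 0.2209 × 20 = 179 kip.
Base metal (shear rupture): φR_n = 0.75 × 0.6 × 65 × 0.375 × 20 = 219.4 kip.
Governing: weld metal.

φR_n ≈ 179 kip (weld metal governs)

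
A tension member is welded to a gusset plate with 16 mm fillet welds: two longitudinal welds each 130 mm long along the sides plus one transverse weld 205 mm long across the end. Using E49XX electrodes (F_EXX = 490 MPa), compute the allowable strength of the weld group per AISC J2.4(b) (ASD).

t_e = 0.707 × 16 = 11.31 mm.
R_nwl = 0.6 × 490 × 11.31 × 260 × 10⁻³ = 864.7 kN (longitudinal, 2 welds).
R_nwt = 0.6 × 490 × 11.31 × 205 × 10⁻³ = 681.8 kN (transverse, base value).
(i) R_nwl + R_nwt = 1546 kN; (ii) 0.85 R_nwl + 1.5 R_nwt = 1758 kN.
R_n = max = 1758 kN [governs: (ii)]; R_n/Ω = 878.8 kN.

R_n/Ω ≈ 879 kN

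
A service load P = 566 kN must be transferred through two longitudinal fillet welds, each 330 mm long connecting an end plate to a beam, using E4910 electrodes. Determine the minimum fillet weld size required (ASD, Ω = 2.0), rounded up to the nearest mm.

w = 9 mm

E49XX → F_EXX = 490 MPa.
Total weld length L = 660 mm.
Required throat t_e = P × Ω / (0.6 F_EXX × L) = 566 × 2.0 / (0.6 × 490 × 660 × 10⁻³) = 5.834 mm.
Required leg w = t_e / 0.707 = 8.252 mm → use 9 mm.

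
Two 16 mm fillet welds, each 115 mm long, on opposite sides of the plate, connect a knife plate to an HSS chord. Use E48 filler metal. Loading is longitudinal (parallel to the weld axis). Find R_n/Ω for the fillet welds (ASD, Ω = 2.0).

R_n/Ω ≈ 375 kN

E48XX → F_EXX = 480 MPa.
Effective throat t_e = 0.707 × 16 = 11.31 mm.
Total length L = 230 mm; A_we = 11.31 × 230 = 2602 mm².
F_nw = 0.6 F_EXX = 0.6 × 480 = 288 MPa.
R_n = 288 × 2602 × 10⁻³ = 749.3 kN; R_n/Ω = 749.3/2.0 = 374.7 kN.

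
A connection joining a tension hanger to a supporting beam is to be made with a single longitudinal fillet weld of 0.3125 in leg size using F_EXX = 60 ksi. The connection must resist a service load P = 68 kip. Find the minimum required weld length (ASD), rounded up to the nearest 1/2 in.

L = 17.5 in

Throat t_e = 0.707 × 0.3125 = 0.2209 in.
r_n/Ω = (0.6 × 60 × 0.2209) / 2.0 = 3.977 kip/in.
L_req = P / (r_n/Ω) = 68 / 3.977 = 17.1 in total.
Round up → use L = 17.5 in.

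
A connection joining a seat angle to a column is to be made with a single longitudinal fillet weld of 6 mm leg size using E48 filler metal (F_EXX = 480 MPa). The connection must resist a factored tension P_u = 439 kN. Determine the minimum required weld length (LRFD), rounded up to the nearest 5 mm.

L = 480 mm

Throat t_e = 0.707 × 6 = 4.242 mm.
φr_n = 0.75 × 0.6 × 480 × 4.242 × 10⁻³ = 0.9163 kN/mm.
L_req = P_u / φr_n = 439 / 0.9163 = 479.1 mm total.
Round up → use L = 480 mm.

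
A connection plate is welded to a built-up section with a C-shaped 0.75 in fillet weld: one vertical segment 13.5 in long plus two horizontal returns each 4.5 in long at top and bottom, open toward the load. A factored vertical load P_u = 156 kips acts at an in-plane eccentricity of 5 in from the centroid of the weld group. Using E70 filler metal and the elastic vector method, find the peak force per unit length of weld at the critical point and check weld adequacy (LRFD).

f_max ≈ 13.8 kip/in; adequate

E70XX → F_EXX = 70 ksi.
Total weld length L_w = 22.5 in. Treat welds as unit-width lines.
Centroid: x̄ = 2×4.5×2.25 / 22.5 = 0.9 in from the vertical weld.
Polar moment about centroid: J = I_x + I_y = [13.5³/12 + 2×4.5×6.75²] + [13.5×0.9² + 2(4.5³/12 + 4.5×1.35²)] = 657.6 in³.
Direct shear f_v = P/L_w = 156 / 22.5 = 6.933 kip/in (vertical).
Torsion M = P·e = 156 × 5 = 780 kip·in.
Critical point at (x, y) = (3.6, 6.75) from centroid. f_tx = M·y/J = 8.006 kip/in; f_ty = M·x/J = 4.27 kip/in.
Resultant f_max = √[f_tx² + (f_v + f_ty)²] = √[8.006² + (6.933 + 4.27)²] = 13.77 kip/in.
Capacity per unit length: φr_n = 0.75 × 0.6 × 70 × (0.707 × 0.75) = 16.7 kip/in.
13.77 ≤ 16.7 → adequate.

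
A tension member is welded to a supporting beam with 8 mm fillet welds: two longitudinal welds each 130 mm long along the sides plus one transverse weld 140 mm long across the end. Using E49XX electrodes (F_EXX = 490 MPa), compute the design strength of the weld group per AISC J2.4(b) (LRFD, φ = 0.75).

t_e = 0.707 × 8 = 5.656 mm.
R_nwl = 0.6 × 490 × 5.656 × 260 × 10⁻³ = 432.3 kN (longitudinal, 2 welds).
R_nwt = 0.6 × 490 × 5.656 × 140 × 10⁻³ = 232.8 kN (transverse, base value).
(i) R_nwl + R_nwt = 665.1 kN; (ii) 0.85 R_nwl + 1.5 R_nwt = 716.7 kN.
R_n = max = 716.7 kN [governs: (ii)]; φR_n = 537.5 kN.

φR_n ≈ 538 kN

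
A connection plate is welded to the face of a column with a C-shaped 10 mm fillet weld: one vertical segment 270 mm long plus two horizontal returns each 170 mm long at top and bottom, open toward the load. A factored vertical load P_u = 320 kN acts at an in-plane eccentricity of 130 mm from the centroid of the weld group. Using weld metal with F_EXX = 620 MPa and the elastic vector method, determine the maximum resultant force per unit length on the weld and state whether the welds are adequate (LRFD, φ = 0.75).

Total weld length L_w = 610 mm. Treat welds as unit-width lines.
Centroid: x̄ = 2×170×85 / 610 = 47.38 mm from the vertical weld.
Polar moment about centroid: J = I_x + I_y = [270³/12 + 2×170×135²] + [270×47.38² + 2(170³/12 + 170×37.62²)] = 9743000 mm³.
Direct shear f_v = P/L_w = 320×10³ / 610 = 524.6 N/mm (vertical).
Torsion M = P·e = 320×10³ × 130 = 41600000 N·mm.
Critical point at (x, y) = (122.6, 135) from centroid. f_tx = M·y/J = 576.4 N/mm; f_ty = M·x/J = 523.6 N/mm.
Resultant f_max = √[f_tx² + (f_v + f_ty)²] = √[576.4² + (524.6 + 523.6)²] = 1196 N/mm.
Capacity per unit length: φr_n = 0.75 × 0.6 × 620 × (0.707 × 10) = 1973 N/mm.
1196 ≤ 1973 → adequate.

f_max ≈ 1200 N/mm; adequate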